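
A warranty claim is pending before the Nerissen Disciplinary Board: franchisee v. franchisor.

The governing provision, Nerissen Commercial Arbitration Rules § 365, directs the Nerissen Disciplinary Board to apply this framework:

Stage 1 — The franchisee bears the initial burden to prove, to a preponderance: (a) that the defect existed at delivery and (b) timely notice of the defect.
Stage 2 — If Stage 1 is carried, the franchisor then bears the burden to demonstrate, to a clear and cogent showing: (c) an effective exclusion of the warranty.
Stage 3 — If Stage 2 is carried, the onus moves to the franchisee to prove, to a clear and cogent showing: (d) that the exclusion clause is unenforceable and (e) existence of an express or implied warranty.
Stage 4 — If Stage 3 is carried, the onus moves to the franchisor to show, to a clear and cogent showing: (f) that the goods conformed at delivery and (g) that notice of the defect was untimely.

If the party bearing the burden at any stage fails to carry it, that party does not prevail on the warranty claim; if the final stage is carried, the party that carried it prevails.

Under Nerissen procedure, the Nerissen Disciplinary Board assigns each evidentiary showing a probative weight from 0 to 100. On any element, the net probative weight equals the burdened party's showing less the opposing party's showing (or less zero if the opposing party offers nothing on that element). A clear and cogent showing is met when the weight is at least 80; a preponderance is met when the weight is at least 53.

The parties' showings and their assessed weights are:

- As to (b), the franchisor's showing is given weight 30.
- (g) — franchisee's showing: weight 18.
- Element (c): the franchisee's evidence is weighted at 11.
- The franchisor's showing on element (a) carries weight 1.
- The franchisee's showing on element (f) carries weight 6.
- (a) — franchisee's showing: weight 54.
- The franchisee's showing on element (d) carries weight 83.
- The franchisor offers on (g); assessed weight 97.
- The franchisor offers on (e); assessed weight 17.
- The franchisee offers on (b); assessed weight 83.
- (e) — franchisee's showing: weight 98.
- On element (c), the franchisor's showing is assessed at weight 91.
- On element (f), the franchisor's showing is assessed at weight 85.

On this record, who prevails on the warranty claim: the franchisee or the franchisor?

franchisee

Stage 1 — burden on franchisee; standard: a preponderance (weight is at least 53).
    (a): 54 − 1 = 53 ≥ 53 [met]
    (b): 83 − 30 = 53 ≥ 53 [met]
  All elements met. The burden passes to the franchisor.
Stage 2 — burden on franchisor; standard: a clear and cogent showing (weight is at least 80).
    (c): 91 − 11 = 80 ≥ 80 [met]
  All elements met. The burden passes to the franchisee.
Stage 3 — burden on franchisee; standard: a clear and cogent showing (weight is at least 80).
    (d): 83 ≥ 80 [met]
    (e): 98 − 17 = 81 ≥ 80 [met]
  Stage 3 is satisfied; the onus moves to the franchisor.
Stage 4 — burden on franchisor; standard: a clear and cogent showing (weight is at least 80).
    (f): 85 − 6 = 79 < 80 [not met]
    (g): 97 − 18 = 79 < 80 [not met]
  The franchisor does not carry Stage 4.
The franchisee prevails.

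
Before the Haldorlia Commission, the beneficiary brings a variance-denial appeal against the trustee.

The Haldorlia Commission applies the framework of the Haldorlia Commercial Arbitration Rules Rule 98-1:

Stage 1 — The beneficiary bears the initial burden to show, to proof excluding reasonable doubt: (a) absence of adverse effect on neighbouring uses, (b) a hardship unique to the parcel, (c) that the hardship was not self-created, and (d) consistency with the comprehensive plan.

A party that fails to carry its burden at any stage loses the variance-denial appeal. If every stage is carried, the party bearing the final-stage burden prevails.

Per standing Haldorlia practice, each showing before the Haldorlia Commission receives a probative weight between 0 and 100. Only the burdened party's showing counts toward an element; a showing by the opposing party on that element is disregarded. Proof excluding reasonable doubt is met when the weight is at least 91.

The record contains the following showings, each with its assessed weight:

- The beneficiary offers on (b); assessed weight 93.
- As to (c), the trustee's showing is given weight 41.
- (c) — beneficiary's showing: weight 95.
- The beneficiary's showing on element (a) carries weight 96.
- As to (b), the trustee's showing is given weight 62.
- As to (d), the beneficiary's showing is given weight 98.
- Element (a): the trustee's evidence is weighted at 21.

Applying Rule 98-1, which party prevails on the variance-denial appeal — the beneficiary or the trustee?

Stage 1 — burden on beneficiary; standard: proof excluding reasonable doubt (weight is at least 91).
    (a): 96 (trustee's 21 disregarded) ≥ 91 [met]
    (b): 93 (trustee's 62 disregarded) ≥ 91 [met]
    (c): 95 (trustee's 41 disregarded) ≥ 91 [met]
    (d): 98 ≥ 91 [met]
  The beneficiary carries the last stage.
With every stage satisfied, the beneficiary prevails.

beneficiary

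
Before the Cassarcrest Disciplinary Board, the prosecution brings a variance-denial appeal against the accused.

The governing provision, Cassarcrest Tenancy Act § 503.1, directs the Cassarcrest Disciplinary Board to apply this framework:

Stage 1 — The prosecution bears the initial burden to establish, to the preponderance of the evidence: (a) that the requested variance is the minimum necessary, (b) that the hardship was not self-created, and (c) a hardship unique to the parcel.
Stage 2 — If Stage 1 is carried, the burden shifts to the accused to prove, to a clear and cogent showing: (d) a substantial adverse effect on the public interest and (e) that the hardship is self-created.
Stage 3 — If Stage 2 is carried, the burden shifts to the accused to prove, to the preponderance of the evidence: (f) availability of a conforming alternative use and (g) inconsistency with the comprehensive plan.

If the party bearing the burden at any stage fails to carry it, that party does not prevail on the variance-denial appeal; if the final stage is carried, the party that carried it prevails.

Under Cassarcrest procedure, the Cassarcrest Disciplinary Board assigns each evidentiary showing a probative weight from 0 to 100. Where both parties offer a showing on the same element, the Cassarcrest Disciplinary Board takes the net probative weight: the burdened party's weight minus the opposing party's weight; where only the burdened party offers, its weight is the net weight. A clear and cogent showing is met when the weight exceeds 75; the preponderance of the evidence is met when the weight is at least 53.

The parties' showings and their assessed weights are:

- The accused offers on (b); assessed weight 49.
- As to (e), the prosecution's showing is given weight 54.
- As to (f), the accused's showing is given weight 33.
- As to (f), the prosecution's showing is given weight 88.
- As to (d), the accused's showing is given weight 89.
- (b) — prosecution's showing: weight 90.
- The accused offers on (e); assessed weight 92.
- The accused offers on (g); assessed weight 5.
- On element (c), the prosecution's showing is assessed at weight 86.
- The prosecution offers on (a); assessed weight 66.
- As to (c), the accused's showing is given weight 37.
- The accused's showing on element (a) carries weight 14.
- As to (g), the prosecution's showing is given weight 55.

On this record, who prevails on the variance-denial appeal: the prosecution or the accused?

accused

Stage 1 — burden on prosecution; standard: the preponderance of the evidence (weight is at least 53).
    (a): 66 − 14 = 52 < 53 [not met]
    (b): 90 − 49 = 41 < 53 [not met]
    (c): 86 − 37 = 49 < 53 [not met]
  Not every element is met, so the prosecution fails to carry Stage 1.
The analysis ends at Stage 1; the accused prevails.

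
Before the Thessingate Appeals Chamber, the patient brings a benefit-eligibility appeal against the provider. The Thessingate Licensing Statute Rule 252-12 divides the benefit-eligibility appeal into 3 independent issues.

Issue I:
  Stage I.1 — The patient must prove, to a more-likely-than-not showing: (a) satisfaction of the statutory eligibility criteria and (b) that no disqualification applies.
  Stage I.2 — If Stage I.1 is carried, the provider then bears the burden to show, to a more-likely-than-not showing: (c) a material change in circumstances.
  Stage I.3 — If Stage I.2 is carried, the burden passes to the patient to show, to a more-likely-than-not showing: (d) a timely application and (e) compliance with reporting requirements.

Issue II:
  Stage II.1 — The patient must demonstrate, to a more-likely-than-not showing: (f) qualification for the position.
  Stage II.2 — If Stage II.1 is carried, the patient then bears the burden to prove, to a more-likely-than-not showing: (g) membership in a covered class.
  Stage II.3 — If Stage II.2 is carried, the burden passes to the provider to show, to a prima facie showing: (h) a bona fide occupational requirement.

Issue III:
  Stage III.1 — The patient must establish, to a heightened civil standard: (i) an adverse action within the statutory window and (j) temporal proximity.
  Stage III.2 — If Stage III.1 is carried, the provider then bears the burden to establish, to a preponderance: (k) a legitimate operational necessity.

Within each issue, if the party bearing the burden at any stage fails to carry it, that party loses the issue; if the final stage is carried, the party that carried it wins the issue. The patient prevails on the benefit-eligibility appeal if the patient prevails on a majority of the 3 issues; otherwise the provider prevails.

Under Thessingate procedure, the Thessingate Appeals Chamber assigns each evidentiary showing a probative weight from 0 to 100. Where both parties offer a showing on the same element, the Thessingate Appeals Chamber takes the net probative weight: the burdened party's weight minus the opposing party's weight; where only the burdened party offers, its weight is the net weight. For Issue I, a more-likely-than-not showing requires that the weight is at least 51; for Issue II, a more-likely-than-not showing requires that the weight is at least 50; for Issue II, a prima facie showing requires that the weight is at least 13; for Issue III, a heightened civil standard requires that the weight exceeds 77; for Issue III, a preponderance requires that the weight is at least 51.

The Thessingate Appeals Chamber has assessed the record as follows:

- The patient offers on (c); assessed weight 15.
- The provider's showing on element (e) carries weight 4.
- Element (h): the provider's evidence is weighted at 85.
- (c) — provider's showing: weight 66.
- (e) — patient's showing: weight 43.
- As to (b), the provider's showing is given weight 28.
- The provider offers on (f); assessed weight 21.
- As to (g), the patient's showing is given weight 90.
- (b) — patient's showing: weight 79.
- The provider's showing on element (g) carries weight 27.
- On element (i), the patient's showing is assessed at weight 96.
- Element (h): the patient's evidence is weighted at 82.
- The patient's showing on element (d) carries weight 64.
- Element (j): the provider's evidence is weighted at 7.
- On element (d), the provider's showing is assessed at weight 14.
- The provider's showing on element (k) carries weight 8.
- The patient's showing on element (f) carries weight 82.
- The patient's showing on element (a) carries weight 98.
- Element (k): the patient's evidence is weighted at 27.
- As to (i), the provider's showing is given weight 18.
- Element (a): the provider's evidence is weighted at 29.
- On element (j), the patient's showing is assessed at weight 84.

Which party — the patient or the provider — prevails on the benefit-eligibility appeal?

— Issue I —
At Stage I.1 the patient must meet a more-likely-than-not showing (weight is at least 51): on (a) the weight is 98 less the opposing 29 gives net 69, which does reach 51, so (a) meets the standard; on (b) the weight is 79 less the opposing 28 gives net 51, which does reach 51, so (b) meets the standard.
  Stage I.1 is satisfied; the onus moves to the provider.
At Stage I.2 the provider must meet a more-likely-than-not showing (weight is at least 51): on (c) the weight is 66 less the opposing 15 gives net 51, which does reach 51, so (c) meets the standard.
  Stage I.2 is satisfied; the onus moves to the patient.
At Stage I.3 the patient must meet a more-likely-than-not showing (weight is at least 51): on (d) the weight is 64 less the opposing 14 gives net 50, which does not reach 51, so (d) does not meet the standard; on (e) the weight is 43 less the opposing 4 gives net 39, < 51, so (e) does not meet the standard.
  The patient does not carry Stage I.3.
So the provider prevails on this issue.
— Issue II —
Stage II.1 (patient, a more-likely-than-not showing, weight is at least 50): (f) net 82−21=61 ≥ 50 — meets.
  Stage II.1 is satisfied; the patient continues to bear the burden.
Stage II.2 (patient, a more-likely-than-not showing, weight is at least 50): (g) net 90−27=63 ≥ 50 — meets.
  Stage II.2 carried; the burden shifts to the provider.
Stage II.3 (provider, a prima facie showing, weight is at least 13): (h) net 85−82=3 < 13 — fails.
  Stage II.3 not carried; the provider fails its burden.
The analysis ends at Stage II.3; the patient prevails on this issue.
— Issue III —
Stage III.1 — burden on patient; standard: a heightened civil standard (weight exceeds 77).
    (i): 96 − 18 = 78 > 77 [met]
    (j): 84 − 7 = 77 ≤ 77 [not met]
  The patient does not carry Stage III.1.
The analysis ends at Stage III.1; the provider prevails on this issue.
Per-issue: Issue I → provider; Issue II → patient; Issue III → provider. The patient must prevail on a majority of issues; overall, the provider prevails.

provider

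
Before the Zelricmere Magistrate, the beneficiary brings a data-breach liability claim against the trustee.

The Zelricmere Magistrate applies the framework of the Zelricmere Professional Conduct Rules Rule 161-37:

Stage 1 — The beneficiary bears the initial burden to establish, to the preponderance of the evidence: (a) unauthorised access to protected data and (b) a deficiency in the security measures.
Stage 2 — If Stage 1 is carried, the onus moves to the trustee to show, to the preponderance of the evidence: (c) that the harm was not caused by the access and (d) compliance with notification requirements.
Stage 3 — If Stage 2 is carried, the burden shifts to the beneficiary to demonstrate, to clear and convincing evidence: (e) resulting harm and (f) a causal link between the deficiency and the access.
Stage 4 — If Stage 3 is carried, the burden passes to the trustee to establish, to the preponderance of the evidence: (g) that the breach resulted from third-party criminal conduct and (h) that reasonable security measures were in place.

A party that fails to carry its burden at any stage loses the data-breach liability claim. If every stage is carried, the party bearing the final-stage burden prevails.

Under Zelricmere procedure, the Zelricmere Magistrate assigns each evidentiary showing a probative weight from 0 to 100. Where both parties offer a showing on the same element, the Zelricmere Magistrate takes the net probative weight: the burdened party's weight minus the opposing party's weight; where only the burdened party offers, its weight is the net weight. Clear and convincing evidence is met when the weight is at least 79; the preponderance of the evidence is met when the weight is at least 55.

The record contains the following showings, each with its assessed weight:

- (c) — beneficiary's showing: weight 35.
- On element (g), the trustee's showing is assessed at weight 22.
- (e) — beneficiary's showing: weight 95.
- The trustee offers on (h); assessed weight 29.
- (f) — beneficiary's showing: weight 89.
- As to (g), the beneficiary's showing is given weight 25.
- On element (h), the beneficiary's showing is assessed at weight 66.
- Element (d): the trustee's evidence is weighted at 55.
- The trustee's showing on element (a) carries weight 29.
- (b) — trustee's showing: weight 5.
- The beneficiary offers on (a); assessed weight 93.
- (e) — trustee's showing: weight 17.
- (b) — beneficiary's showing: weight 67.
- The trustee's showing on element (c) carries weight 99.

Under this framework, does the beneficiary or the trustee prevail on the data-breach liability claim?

Stage 1 — burden on beneficiary; standard: the preponderance of the evidence (weight is at least 55).
    (a): 93 − 29 = 64 ≥ 55 [met]
    (b): 67 − 5 = 62 ≥ 55 [met]
  The beneficiary carries Stage 1; the trustee now bears the burden.
Stage 2 — burden on trustee; standard: the preponderance of the evidence (weight is at least 55).
    (c): 99 − 35 = 64 ≥ 55 [met]
    (d): 55 ≥ 55 [met]
  The trustee carries Stage 2; the beneficiary now bears the burden.
Stage 3 — burden on beneficiary; standard: clear and convincing evidence (weight is at least 79).
    (e): 95 − 17 = 78 < 79 [not met]
    (f): 89 ≥ 79 [met]
  Not every element is met, so the beneficiary fails to carry Stage 3.
The trustee prevails.

trustee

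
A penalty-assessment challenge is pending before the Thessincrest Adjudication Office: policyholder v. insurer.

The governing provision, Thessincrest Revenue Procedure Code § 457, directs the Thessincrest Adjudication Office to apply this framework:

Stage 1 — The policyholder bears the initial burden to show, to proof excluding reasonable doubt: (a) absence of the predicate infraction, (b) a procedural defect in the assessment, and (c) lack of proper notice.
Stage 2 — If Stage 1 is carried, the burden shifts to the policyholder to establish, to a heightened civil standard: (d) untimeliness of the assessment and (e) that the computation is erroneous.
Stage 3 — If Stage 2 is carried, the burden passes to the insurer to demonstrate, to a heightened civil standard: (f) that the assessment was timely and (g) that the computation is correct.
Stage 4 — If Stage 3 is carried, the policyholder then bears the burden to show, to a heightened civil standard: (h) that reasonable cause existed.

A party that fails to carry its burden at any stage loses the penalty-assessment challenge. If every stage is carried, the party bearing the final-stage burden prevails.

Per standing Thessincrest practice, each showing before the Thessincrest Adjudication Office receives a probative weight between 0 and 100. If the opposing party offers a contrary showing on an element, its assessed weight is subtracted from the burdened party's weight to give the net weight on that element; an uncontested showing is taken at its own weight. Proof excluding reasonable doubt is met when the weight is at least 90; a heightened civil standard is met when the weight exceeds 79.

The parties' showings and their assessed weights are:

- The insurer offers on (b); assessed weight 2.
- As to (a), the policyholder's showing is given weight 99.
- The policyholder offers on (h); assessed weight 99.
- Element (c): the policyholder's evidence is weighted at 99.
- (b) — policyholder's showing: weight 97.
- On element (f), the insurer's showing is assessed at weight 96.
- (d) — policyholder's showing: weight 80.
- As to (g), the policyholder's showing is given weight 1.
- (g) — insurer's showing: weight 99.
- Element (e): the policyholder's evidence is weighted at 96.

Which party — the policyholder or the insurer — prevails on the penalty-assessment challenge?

policyholder

Stage 1 — burden on policyholder; standard: proof excluding reasonable doubt (weight is at least 90).
    (a): 99 ≥ 90 [met]
    (b): 97 − 2 = 95 ≥ 90 [met]
    (c): 99 ≥ 90 [met]
  Stage 1 is satisfied; the policyholder continues to bear the burden.
Stage 2 — burden on policyholder; standard: a heightened civil standard (weight exceeds 79).
    (d): 80 > 79 [met]
    (e): 96 > 79 [met]
  All elements met. The burden passes to the insurer.
Stage 3 — burden on insurer; standard: a heightened civil standard (weight exceeds 79).
    (f): 96 > 79 [met]
    (g): 99 − 1 = 98 > 79 [met]
  All elements met. The burden passes to the policyholder.
Stage 4 — burden on policyholder; standard: a heightened civil standard (weight exceeds 79).
    (h): 99 > 79 [met]
  All elements met at the final stage.
With every stage satisfied, the policyholder prevails.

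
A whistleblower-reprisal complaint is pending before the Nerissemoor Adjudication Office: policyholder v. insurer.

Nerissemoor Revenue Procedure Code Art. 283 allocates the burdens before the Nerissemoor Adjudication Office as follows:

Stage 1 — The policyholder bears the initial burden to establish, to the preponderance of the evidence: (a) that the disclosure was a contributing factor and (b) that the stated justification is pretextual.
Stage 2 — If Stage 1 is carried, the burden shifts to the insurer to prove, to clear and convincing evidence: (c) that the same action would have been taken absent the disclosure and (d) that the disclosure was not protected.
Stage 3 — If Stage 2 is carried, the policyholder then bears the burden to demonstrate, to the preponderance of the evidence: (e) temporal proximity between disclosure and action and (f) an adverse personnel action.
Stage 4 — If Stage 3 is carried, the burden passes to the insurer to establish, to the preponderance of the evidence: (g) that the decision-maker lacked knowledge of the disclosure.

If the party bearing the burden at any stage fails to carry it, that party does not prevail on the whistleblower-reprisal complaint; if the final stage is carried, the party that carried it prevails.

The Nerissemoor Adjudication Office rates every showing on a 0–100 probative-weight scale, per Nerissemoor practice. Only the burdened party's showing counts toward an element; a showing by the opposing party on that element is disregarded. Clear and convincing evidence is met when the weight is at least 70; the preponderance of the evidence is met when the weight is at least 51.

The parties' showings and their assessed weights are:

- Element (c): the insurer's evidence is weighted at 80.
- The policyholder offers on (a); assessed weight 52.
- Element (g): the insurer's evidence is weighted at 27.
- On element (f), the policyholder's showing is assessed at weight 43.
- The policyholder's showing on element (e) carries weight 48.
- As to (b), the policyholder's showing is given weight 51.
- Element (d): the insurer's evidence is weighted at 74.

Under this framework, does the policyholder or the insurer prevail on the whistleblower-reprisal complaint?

Stage 1 — burden on policyholder; standard: the preponderance of the evidence (weight is at least 51).
    (a): 52 ≥ 51 [met]
    (b): 51 ≥ 51 [met]
  Stage 1 is satisfied; the onus moves to the insurer.
Stage 2 — burden on insurer; standard: clear and convincing evidence (weight is at least 70).
    (c): 80 ≥ 70 [met]
    (d): 74 ≥ 70 [met]
  All elements met. The burden passes to the policyholder.
Stage 3 — burden on policyholder; standard: the preponderance of the evidence (weight is at least 51).
    (e): 48 < 51 [not met]
    (f): 43 < 51 [not met]
  Not every element is met, so the policyholder fails to carry Stage 3.
So the insurer prevails.

insurer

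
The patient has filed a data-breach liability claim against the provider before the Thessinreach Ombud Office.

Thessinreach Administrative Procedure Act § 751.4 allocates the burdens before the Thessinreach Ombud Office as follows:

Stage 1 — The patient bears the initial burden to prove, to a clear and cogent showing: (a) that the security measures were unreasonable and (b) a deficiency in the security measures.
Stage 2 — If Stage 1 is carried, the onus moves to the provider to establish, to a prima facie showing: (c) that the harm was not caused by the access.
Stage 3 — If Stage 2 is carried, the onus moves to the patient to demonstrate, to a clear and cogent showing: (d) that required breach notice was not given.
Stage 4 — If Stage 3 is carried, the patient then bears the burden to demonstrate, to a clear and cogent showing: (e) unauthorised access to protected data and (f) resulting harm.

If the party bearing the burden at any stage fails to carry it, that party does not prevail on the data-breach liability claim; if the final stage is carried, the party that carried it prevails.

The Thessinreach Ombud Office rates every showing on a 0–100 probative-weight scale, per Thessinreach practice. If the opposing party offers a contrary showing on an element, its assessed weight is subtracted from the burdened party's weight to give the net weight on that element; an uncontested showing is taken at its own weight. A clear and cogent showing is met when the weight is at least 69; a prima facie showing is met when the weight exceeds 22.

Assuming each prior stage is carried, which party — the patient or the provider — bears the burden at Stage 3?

patient

Stage 3's rule assigns the burden to the patient (to a clear and cogent showing).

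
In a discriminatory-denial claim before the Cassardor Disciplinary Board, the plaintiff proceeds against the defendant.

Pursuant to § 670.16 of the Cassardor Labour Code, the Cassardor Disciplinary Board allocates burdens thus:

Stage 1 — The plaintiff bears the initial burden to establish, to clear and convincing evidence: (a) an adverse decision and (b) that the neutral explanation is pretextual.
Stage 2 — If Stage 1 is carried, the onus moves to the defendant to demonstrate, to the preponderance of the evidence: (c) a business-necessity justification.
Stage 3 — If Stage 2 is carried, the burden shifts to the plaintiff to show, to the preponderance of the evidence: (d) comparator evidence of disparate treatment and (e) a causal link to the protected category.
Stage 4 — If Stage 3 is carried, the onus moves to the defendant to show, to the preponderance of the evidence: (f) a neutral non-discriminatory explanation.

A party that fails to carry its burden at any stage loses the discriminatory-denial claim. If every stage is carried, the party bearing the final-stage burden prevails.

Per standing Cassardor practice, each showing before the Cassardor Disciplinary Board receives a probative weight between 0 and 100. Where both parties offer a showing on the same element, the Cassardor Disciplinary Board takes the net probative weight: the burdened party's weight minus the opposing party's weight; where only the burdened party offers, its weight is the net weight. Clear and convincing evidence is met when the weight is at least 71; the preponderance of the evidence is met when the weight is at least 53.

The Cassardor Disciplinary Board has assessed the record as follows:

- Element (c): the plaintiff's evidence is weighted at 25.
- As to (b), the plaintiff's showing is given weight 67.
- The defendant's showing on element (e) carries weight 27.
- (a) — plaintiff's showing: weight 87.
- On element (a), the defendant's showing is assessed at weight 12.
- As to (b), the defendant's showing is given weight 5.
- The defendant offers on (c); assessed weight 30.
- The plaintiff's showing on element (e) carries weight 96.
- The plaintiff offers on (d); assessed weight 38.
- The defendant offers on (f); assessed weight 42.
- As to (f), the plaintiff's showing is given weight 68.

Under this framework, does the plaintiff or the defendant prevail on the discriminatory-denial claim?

Stage 1 (plaintiff, clear and convincing evidence, weight is at least 71): (a) net 87−12=75 ≥ 71 — meets; (b) net 67−5=62 < 71 — fails.
  The plaintiff does not carry Stage 1.
The analysis ends at Stage 1; the defendant prevails.

defendant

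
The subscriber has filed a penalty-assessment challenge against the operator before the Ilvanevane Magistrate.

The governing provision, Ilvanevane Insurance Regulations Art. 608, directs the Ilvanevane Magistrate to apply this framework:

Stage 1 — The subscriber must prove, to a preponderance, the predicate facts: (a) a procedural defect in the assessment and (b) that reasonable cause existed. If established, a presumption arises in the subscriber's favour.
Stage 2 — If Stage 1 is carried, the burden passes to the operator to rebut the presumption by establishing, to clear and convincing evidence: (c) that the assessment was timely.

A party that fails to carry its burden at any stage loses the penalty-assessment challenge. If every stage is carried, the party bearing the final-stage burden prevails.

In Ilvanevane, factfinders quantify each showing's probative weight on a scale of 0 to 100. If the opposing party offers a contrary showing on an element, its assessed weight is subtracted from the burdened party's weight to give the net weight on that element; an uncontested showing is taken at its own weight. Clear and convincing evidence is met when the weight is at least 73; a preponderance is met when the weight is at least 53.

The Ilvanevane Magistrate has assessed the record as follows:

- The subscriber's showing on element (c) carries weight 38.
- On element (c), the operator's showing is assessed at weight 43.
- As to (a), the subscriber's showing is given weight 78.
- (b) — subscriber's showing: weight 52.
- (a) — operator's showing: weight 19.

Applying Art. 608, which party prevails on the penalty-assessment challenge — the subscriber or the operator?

Stage 1 (subscriber, a preponderance, weight is at least 53): (a) net 78−19=59 ≥ 53 — meets; (b) 52 < 53 — fails.
  The subscriber does not carry Stage 1.
The analysis ends at Stage 1; the operator prevails.

operator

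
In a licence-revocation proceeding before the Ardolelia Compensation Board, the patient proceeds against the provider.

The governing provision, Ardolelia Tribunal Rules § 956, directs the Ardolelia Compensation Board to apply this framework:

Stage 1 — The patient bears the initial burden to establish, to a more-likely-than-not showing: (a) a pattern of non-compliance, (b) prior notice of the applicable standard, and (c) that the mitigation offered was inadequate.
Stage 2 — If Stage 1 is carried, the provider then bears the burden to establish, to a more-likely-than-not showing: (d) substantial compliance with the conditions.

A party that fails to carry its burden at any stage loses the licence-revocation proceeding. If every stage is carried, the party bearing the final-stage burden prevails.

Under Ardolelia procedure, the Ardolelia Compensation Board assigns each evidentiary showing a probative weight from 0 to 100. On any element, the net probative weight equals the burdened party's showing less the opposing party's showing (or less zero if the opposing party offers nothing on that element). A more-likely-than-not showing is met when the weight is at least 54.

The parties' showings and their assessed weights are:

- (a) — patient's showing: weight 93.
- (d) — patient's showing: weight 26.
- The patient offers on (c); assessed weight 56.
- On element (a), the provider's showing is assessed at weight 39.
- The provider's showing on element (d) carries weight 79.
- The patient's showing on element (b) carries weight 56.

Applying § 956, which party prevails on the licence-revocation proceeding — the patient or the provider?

patient

At Stage 1 the patient must meet a more-likely-than-not showing (weight is at least 54): on (a) the weight is 93 less the opposing 39 gives net 54, which does reach 54, so (a) meets the standard; on (b) the weight is 56, ≥ 54, so (b) meets the standard; on (c) the weight is 56, ≥ 54, so (c) meets the standard.
  All elements met. The burden passes to the provider.
At Stage 2 the provider must meet a more-likely-than-not showing (weight is at least 54): on (d) the weight is 79 less the opposing 26 gives net 53, which does not reach 54, so (d) does not meet the standard.
  The provider does not carry Stage 2.
So the patient prevails.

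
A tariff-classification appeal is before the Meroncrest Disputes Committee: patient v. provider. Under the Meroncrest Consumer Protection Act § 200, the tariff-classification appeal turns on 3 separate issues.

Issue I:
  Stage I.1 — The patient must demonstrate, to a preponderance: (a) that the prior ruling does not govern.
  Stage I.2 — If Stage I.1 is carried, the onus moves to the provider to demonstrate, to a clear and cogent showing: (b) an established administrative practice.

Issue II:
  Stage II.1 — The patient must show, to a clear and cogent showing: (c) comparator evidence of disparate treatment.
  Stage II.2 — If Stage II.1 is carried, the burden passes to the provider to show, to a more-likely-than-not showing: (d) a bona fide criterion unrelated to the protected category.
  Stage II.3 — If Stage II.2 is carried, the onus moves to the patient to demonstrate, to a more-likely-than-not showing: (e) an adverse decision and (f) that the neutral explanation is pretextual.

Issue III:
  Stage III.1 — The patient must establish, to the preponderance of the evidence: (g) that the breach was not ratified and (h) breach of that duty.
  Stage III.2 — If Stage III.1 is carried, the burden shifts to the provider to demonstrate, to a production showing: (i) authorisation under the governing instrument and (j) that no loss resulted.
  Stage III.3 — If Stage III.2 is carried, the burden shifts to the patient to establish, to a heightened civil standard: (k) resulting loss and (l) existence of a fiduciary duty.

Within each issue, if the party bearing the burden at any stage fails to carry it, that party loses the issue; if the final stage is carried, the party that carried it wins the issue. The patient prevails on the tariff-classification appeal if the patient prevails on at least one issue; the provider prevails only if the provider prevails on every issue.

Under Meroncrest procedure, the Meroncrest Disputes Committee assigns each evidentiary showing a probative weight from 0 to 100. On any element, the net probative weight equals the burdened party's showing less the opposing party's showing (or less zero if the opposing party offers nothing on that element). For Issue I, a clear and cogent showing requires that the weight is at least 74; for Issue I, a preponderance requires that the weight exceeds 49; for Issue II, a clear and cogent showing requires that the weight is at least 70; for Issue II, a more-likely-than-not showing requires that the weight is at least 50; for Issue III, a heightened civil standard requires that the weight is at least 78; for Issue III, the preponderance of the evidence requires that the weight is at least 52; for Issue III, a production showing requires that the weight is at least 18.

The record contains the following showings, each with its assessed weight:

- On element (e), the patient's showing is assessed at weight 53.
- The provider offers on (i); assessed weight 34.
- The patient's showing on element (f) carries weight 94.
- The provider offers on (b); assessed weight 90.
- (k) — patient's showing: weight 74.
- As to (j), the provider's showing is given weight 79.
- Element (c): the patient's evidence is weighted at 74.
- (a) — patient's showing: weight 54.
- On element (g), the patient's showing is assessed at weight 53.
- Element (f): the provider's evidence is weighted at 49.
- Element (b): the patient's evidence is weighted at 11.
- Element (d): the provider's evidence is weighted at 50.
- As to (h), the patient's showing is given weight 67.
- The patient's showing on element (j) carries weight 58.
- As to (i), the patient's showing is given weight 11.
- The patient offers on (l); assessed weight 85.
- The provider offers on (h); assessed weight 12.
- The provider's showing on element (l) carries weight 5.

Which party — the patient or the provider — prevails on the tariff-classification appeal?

— Issue I —
Stage I.1 (patient, a preponderance, weight exceeds 49): (a) 54 > 49 — meets.
  The patient carries Stage I.1; the provider now bears the burden.
Stage I.2 (provider, a clear and cogent showing, weight is at least 74): (b) net 90−11=79 ≥ 74 — meets.
  The provider carries the last stage.
All stages carried — the provider prevails on this issue.
— Issue II —
Stage II.1 (patient, a clear and cogent showing, weight is at least 70): (c) 74 ≥ 70 — meets.
  All elements met. The burden passes to the provider.
Stage II.2 (provider, a more-likely-than-not showing, weight is at least 50): (d) 50 ≥ 50 — meets.
  The provider carries Stage II.2; the patient now bears the burden.
Stage II.3 (patient, a more-likely-than-not showing, weight is at least 50): (e) 53 ≥ 50 — meets; (f) net 94−49=45 < 50 — fails.
  The patient does not carry Stage II.3.
The analysis ends at Stage II.3; the provider prevails on this issue.
— Issue III —
Stage III.1 (patient, the preponderance of the evidence, weight is at least 52): (g) 53 ≥ 52 — meets; (h) net 67−12=55 ≥ 52 — meets.
  Stage III.1 is satisfied; the onus moves to the provider.
Stage III.2 (provider, a production showing, weight is at least 18): (i) net 34−11=23 ≥ 18 — meets; (j) net 79−58=21 ≥ 18 — meets.
  The provider carries Stage III.2; the patient now bears the burden.
Stage III.3 (patient, a heightened civil standard, weight is at least 78): (k) 74 < 78 — fails; (l) net 85−5=80 ≥ 78 — meets.
  The patient does not carry Stage III.3.
The analysis ends at Stage III.3; the provider prevails on this issue.
Per-issue: Issue I → provider; Issue II → provider; Issue III → provider. The patient must prevail on at least one issue; overall, the provider prevails.

provider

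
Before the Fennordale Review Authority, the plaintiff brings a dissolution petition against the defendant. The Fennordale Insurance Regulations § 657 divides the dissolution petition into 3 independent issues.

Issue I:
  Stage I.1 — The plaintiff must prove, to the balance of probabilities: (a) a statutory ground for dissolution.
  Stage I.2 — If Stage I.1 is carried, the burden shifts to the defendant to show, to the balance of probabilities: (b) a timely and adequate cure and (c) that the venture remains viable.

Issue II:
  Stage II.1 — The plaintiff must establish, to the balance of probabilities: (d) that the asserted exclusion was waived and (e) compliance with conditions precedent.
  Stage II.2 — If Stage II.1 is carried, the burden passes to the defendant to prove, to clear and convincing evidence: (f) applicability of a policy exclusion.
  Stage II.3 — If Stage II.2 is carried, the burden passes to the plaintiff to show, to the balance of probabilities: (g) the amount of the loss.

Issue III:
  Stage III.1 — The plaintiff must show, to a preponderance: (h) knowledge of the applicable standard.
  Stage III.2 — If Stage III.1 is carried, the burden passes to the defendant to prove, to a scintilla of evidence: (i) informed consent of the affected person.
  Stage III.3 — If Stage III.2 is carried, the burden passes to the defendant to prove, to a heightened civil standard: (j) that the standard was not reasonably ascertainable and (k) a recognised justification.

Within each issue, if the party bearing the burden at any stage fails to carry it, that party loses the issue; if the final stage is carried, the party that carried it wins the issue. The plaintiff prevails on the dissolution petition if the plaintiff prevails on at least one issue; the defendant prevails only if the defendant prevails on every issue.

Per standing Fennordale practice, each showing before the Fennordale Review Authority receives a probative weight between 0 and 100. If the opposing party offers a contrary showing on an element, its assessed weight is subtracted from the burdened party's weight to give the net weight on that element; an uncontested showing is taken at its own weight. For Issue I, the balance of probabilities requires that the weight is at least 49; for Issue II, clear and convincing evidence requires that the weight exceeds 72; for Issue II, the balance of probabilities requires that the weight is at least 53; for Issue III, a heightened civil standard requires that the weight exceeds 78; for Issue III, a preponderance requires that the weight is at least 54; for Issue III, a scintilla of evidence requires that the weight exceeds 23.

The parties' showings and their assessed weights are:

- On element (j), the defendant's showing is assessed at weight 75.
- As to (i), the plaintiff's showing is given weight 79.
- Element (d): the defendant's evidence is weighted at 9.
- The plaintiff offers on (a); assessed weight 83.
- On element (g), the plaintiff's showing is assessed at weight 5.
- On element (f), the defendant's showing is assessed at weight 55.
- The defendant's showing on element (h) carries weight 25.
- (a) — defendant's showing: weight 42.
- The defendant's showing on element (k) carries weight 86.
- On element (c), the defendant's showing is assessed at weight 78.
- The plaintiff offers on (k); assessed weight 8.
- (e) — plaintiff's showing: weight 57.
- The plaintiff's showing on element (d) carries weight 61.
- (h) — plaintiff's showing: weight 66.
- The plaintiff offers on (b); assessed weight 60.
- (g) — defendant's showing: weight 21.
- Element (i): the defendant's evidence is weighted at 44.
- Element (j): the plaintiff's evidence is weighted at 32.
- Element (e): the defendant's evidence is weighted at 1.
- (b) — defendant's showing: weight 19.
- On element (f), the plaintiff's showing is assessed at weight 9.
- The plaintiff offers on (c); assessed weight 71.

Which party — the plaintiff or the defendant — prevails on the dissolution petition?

defendant

— Issue I —
At Stage I.1 the plaintiff must meet the balance of probabilities (weight is at least 49): on (a) the weight is 83 less the opposing 42 gives net 41, which does not reach 49, so (a) does not meet the standard.
  Not every element is met, so the plaintiff fails to carry Stage I.1.
The analysis ends at Stage I.1; the defendant prevails on this issue.
— Issue II —
Stage II.1 — burden on plaintiff; standard: the balance of probabilities (weight is at least 53).
    (d): 61 − 9 = 52 < 53 [not met]
    (e): 57 − 1 = 56 ≥ 53 [met]
  Not every element is met, so the plaintiff fails to carry Stage II.1.
The analysis ends at Stage II.1; the defendant prevails on this issue.
— Issue III —
At Stage III.1 the plaintiff must meet a preponderance (weight is at least 54): on (h) the weight is 66 less the opposing 25 gives net 41, which does not reach 54, so (h) does not meet the standard.
  Stage III.1 not carried; the plaintiff fails its burden.
The analysis ends at Stage III.1; the defendant prevails on this issue.
Per-issue: Issue I → defendant; Issue II → defendant; Issue III → defendant. The plaintiff must prevail on at least one issue; overall, the defendant prevails.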